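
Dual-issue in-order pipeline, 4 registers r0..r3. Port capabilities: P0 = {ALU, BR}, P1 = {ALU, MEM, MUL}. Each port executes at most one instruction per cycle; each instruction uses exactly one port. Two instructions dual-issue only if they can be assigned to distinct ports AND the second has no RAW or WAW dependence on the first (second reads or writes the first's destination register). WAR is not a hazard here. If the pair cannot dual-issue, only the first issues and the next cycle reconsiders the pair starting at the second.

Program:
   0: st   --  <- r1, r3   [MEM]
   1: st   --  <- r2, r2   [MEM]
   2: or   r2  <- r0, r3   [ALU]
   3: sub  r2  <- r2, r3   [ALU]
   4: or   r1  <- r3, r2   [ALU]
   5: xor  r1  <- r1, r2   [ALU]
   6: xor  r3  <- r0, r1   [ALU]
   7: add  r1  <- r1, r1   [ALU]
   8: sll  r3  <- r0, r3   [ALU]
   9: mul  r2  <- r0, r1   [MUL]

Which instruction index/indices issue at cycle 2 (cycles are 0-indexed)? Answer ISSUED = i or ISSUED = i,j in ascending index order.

c0: i0 st.MEM  no-port MEM/MEM
c1: i1+i2 st.MEM+or.ALU  pair
c2: i3 sub.ALU  RAW r2
c3: i4 or.ALU  RAW+WAW r1
c4: i5 xor.ALU  RAW r1
c5: i6+i7 xor.ALU+add.ALU  pair
c6: i8+i9 sll.ALU+mul.MUL  pair

ISSUED = 3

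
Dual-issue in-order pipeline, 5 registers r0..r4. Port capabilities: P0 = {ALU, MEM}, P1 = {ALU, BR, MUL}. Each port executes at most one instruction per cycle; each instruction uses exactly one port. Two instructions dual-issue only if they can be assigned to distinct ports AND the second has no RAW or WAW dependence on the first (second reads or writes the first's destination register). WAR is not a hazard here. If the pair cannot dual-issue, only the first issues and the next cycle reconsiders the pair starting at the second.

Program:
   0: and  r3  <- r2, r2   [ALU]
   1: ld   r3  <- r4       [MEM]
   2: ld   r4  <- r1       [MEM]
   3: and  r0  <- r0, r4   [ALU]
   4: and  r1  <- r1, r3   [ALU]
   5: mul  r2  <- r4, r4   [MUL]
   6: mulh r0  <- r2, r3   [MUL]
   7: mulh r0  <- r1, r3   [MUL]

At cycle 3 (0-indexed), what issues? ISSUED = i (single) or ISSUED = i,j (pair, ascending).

ISSUED = 3,4

  cy0 -> i0 (and.ALU) WAW r3
  cy1 -> i1 (ld.MEM) no-port MEM/MEM
  cy2 -> i2 (ld.MEM) RAW r4
  cy3 -> i3,i4 (and.ALU and.ALU) 2-wide
  cy4 -> i5 (mul.MUL) no-port MUL/MUL
  cy5 -> i6 (mulh.MUL) no-port MUL/MUL
  cy6 -> i7 (mulh.MUL) tail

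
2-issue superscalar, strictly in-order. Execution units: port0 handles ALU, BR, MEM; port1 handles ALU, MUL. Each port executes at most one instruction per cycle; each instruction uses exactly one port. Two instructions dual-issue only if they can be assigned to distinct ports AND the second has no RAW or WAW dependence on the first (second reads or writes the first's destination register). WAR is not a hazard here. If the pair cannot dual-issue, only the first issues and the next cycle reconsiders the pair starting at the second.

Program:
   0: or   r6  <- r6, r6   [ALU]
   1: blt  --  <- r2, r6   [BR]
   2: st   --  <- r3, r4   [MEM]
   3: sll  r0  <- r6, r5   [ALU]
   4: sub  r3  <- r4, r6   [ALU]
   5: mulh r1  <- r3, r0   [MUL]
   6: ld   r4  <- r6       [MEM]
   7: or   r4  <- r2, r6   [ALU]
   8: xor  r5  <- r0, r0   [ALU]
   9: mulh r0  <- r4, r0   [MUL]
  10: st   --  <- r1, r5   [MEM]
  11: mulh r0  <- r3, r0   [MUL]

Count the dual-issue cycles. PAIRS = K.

PAIRS = 4

  cy0 -> i0 (or) RAW r6
  cy1 -> i1 (blt) no-port BR/MEM
  cy2 -> i2+i3 (st;sll) dual
  cy3 -> i4 (sub) RAW r3
  cy4 -> i5+i6 (mulh;ld) dual
  cy5 -> i7+i8 (or;xor) dual
  cy6 -> i9+i10 (mulh;st) dual
  cy7 -> i11 (mulh) tail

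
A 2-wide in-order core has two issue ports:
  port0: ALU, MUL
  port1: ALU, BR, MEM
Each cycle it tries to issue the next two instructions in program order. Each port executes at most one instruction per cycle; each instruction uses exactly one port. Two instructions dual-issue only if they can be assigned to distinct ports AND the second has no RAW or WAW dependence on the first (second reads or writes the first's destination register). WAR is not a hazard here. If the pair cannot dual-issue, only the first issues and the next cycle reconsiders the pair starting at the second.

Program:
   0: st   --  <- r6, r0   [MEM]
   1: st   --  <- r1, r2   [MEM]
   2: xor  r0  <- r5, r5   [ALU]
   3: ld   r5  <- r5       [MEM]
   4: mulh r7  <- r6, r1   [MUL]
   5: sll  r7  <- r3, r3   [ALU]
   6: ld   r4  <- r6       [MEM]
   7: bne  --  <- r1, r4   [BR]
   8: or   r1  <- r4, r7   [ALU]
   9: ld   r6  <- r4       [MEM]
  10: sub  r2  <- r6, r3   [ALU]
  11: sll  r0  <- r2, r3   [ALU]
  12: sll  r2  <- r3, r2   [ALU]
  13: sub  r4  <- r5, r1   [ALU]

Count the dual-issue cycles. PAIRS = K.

PAIRS = 5

[0] i0  st  -- no-port MEM/MEM
[1] i1,i2  st xor  -- dual
[2] i3,i4  ld mulh  -- dual
[3] i5,i6  sll ld  -- dual
[4] i7,i8  bne or  -- dual
[5] i9  ld  -- RAW r6
[6] i10  sub  -- RAW r2
[7] i11,i12  sll sll  -- dual
[8] i13  sub  -- tail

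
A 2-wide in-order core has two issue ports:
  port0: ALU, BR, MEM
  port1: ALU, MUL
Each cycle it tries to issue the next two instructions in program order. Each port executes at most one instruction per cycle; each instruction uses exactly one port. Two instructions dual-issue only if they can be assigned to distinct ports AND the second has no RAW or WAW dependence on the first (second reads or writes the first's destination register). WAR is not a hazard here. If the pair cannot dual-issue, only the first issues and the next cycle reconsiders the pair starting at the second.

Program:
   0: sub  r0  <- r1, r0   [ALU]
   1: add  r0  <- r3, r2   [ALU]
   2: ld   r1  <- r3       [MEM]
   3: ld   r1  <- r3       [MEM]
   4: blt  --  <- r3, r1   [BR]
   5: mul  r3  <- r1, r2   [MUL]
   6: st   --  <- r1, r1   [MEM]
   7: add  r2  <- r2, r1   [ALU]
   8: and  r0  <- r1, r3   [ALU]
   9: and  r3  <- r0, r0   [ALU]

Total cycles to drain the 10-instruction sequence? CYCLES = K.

c0: i0 sub.ALU  WAW r0
c1: i1&i2 add.ALU ld.MEM  2-wide
c2: i3 ld.MEM  no-port MEM/BR
c3: i4&i5 blt.BR mul.MUL  2-wide
c4: i6&i7 st.MEM add.ALU  2-wide
c5: i8 and.ALU  RAW r0
c6: i9 and.ALU  tail

CYCLES = 7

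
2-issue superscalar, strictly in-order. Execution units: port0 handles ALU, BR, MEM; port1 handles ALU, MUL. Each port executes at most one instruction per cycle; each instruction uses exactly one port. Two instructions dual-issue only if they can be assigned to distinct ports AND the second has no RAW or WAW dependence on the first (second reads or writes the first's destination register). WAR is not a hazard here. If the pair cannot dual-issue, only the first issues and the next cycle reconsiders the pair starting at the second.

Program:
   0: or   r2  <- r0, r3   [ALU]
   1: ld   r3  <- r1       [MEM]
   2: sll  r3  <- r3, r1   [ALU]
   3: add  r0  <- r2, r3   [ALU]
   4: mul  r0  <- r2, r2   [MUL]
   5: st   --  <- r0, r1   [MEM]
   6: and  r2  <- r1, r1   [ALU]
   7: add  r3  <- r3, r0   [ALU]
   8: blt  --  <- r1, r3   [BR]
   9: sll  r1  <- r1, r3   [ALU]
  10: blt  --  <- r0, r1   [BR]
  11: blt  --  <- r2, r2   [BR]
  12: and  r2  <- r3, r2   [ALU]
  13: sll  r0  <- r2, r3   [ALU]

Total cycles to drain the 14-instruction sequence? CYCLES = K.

t=0 i0/i1:or.ALU ld.MEM ; pair
t=1 i2:sll.ALU ; RAW r3
t=2 i3:add.ALU ; WAW r0
t=3 i4:mul.MUL ; RAW r0
t=4 i5/i6:st.MEM and.ALU ; pair
t=5 i7:add.ALU ; RAW r3
t=6 i8/i9:blt.BR sll.ALU ; pair
t=7 i10:blt.BR ; no-port BR/BR
t=8 i11/i12:blt.BR and.ALU ; pair
t=9 i13:sll.ALU ; tail

CYCLES = 10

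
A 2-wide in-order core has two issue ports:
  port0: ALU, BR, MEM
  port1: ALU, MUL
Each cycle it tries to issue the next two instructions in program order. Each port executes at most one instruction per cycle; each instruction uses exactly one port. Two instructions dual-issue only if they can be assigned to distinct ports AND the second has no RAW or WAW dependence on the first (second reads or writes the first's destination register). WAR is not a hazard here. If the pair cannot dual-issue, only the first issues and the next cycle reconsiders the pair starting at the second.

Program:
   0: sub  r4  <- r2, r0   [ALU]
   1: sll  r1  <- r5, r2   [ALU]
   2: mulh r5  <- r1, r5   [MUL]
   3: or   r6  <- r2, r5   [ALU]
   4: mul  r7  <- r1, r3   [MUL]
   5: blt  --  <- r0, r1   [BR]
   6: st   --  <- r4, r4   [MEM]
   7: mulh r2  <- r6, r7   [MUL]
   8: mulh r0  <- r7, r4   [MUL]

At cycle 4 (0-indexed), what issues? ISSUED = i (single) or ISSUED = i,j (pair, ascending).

ISSUED = 6,7

c0: i0,i1 sub/sll  dual
c1: i2 mulh  RAW r5
c2: i3,i4 or/mul  dual
c3: i5 blt  no-port BR/MEM
c4: i6,i7 st/mulh  dual
c5: i8 mulh  tail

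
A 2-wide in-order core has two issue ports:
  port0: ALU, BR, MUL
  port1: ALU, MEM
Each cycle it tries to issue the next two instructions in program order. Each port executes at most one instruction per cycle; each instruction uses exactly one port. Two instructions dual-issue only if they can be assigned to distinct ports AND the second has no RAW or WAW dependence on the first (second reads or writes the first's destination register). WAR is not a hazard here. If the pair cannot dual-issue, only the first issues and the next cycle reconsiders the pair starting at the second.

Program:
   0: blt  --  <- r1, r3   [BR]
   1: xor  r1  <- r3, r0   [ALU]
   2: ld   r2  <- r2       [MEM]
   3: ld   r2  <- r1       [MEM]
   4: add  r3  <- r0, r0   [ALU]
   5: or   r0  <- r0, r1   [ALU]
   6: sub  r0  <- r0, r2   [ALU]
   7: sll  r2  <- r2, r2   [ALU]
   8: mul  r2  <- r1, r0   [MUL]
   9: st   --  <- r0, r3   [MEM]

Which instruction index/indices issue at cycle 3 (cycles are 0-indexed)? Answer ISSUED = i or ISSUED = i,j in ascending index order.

t=0 i0/i1:blt.BR/xor.ALU ; 2-wide
t=1 i2:ld.MEM ; no-port MEM/MEM
t=2 i3/i4:ld.MEM/add.ALU ; 2-wide
t=3 i5:or.ALU ; RAW+WAW r0
t=4 i6/i7:sub.ALU/sll.ALU ; 2-wide
t=5 i8/i9:mul.MUL/st.MEM ; 2-wide

ISSUED = 5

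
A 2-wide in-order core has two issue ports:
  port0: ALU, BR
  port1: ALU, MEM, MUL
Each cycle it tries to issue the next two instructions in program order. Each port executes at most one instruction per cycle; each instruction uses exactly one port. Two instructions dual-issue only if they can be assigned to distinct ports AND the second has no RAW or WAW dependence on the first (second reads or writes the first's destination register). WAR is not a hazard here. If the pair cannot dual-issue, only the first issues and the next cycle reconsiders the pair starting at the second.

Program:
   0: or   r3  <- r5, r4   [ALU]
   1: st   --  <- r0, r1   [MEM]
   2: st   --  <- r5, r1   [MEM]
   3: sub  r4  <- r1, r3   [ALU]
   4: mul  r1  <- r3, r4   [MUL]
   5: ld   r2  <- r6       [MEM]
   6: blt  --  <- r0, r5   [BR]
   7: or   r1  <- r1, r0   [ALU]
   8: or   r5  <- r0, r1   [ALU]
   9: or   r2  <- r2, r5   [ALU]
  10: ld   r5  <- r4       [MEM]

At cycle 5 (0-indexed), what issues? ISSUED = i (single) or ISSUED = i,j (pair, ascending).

c0: i0&i1 or.ALU/st.MEM  pair
c1: i2&i3 st.MEM/sub.ALU  pair
c2: i4 mul.MUL  no-port MUL/MEM
c3: i5&i6 ld.MEM/blt.BR  pair
c4: i7 or.ALU  RAW r1
c5: i8 or.ALU  RAW r5
c6: i9&i10 or.ALU/ld.MEM  pair

ISSUED = 8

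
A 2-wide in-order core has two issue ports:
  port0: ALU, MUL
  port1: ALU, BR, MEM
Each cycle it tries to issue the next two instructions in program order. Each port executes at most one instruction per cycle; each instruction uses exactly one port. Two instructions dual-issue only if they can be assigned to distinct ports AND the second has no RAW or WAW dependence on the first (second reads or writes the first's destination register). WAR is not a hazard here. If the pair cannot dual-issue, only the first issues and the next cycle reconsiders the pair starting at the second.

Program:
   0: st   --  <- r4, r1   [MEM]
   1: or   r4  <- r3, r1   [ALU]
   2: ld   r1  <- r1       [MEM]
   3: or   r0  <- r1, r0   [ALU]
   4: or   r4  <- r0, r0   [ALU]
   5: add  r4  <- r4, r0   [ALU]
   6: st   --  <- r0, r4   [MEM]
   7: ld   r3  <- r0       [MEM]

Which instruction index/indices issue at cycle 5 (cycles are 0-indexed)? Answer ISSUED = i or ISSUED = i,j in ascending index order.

ISSUED = 6

t=0 i0&i1:st or ; pair
t=1 i2:ld ; RAW r1
t=2 i3:or ; RAW r0
t=3 i4:or ; RAW+WAW r4
t=4 i5:add ; RAW r4
t=5 i6:st ; no-port MEM/MEM
t=6 i7:ld ; tail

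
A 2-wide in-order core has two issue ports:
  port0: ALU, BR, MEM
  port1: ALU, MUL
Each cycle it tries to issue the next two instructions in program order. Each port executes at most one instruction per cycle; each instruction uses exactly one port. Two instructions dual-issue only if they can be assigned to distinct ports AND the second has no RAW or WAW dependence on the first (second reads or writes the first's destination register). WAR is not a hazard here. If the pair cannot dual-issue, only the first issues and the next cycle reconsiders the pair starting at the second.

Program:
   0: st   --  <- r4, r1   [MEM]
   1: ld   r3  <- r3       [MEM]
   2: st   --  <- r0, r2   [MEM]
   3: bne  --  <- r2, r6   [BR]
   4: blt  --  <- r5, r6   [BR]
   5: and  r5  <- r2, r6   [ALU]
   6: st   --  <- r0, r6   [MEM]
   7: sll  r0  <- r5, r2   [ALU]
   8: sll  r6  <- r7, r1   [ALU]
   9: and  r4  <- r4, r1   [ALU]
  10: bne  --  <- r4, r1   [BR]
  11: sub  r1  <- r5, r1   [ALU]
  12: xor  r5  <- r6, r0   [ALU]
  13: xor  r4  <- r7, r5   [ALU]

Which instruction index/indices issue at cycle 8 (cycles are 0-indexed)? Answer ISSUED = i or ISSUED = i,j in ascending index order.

[0] i0  st.MEM  -- no-port MEM/MEM
[1] i1  ld.MEM  -- no-port MEM/MEM
[2] i2  st.MEM  -- no-port MEM/BR
[3] i3  bne.BR  -- no-port BR/BR
[4] i4&i5  blt.BR+and.ALU  -- 2-wide
[5] i6&i7  st.MEM+sll.ALU  -- 2-wide
[6] i8&i9  sll.ALU+and.ALU  -- 2-wide
[7] i10&i11  bne.BR+sub.ALU  -- 2-wide
[8] i12  xor.ALU  -- RAW r5
[9] i13  xor.ALU  -- tail

ISSUED = 12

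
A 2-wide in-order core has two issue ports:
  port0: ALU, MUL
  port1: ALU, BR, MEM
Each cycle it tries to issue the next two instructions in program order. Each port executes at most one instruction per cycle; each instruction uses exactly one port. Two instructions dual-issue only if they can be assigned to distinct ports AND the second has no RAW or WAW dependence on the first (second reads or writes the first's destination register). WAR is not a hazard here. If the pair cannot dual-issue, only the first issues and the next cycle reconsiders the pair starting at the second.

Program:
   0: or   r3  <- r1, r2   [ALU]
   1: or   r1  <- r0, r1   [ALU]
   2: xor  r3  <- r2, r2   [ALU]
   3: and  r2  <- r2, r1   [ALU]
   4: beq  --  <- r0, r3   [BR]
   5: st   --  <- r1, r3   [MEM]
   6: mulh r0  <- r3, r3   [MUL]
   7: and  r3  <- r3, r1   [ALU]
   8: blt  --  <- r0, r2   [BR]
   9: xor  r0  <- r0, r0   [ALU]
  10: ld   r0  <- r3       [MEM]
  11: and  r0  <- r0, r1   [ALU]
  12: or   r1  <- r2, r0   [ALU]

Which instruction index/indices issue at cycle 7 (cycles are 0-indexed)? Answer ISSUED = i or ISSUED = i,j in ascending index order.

ISSUED = 11

[0] i0&i1  or+or  -- pair
[1] i2&i3  xor+and  -- pair
[2] i4  beq  -- no-port BR/MEM
[3] i5&i6  st+mulh  -- pair
[4] i7&i8  and+blt  -- pair
[5] i9  xor  -- WAW r0
[6] i10  ld  -- RAW+WAW r0
[7] i11  and  -- RAW r0
[8] i12  or  -- tail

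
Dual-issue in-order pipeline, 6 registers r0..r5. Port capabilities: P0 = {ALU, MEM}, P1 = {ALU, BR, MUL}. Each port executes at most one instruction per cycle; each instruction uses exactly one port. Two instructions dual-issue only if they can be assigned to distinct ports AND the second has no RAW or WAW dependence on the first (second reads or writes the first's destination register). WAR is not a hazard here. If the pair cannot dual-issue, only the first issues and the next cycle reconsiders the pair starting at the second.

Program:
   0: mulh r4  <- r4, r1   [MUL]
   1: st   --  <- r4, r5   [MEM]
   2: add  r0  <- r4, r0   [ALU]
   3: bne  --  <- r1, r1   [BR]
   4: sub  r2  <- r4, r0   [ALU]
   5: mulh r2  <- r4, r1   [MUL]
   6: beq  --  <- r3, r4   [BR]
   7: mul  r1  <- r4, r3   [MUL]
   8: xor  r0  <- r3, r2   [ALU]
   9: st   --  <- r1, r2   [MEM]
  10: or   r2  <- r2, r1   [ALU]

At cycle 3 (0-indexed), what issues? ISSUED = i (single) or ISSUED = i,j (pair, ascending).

t=0 i0:mulh.MUL ; RAW r4
t=1 i1/i2:st.MEM add.ALU ; pair
t=2 i3/i4:bne.BR sub.ALU ; pair
t=3 i5:mulh.MUL ; no-port MUL/BR
t=4 i6:beq.BR ; no-port BR/MUL
t=5 i7/i8:mul.MUL xor.ALU ; pair
t=6 i9/i10:st.MEM or.ALU ; pair

ISSUED = 5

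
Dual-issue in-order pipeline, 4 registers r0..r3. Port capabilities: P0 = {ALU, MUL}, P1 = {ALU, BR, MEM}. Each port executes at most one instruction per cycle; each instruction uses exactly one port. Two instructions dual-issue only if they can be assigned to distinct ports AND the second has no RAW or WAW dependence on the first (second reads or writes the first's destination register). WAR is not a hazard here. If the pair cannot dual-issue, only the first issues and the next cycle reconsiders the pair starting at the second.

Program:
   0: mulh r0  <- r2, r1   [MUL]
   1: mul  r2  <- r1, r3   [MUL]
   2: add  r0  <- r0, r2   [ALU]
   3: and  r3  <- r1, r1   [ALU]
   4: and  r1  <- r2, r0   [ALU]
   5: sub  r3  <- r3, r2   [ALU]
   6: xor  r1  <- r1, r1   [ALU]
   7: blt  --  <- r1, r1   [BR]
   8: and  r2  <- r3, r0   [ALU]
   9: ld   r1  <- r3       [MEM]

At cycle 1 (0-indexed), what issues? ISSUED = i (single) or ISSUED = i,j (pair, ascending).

ISSUED = 1

c0: i0 mulh  no-port MUL/MUL
c1: i1 mul  RAW r2
c2: i2,i3 add and  pair
c3: i4,i5 and sub  pair
c4: i6 xor  RAW r1
c5: i7,i8 blt and  pair
c6: i9 ld  tail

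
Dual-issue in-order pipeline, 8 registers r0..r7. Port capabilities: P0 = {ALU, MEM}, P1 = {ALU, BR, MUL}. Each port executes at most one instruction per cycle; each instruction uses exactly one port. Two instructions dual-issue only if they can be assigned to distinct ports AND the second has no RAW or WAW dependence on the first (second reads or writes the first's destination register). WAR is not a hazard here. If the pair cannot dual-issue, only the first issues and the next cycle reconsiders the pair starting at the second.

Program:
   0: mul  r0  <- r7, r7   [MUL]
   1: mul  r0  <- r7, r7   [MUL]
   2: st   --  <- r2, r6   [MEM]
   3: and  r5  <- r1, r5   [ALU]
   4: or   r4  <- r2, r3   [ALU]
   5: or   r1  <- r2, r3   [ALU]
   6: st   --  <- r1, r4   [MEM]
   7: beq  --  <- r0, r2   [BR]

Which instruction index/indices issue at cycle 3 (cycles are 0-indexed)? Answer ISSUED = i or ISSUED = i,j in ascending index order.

0. mul @i0  | no-port MUL/MUL
1. mul/st @i1/i2  | 2-wide
2. and/or @i3/i4  | 2-wide
3. or @i5  | RAW r1
4. st/beq @i6/i7  | 2-wide

ISSUED = 5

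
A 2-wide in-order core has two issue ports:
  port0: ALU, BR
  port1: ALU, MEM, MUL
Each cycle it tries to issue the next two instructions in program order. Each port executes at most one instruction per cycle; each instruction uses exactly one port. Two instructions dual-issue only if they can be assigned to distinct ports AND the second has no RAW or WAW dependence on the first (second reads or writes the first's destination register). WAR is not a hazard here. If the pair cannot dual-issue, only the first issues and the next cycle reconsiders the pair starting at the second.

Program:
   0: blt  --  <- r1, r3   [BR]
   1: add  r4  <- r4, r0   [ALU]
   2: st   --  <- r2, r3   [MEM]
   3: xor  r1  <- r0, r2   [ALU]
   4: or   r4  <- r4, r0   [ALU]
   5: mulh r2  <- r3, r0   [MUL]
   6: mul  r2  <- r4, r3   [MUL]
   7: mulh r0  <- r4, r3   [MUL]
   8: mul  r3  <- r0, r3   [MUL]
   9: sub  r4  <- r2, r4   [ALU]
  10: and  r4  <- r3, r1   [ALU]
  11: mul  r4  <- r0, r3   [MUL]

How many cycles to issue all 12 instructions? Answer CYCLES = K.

t=0 i0+i1:blt+add ; pair
t=1 i2+i3:st+xor ; pair
t=2 i4+i5:or+mulh ; pair
t=3 i6:mul ; no-port MUL/MUL
t=4 i7:mulh ; no-port MUL/MUL
t=5 i8+i9:mul+sub ; pair
t=6 i10:and ; WAW r4
t=7 i11:mul ; tail

CYCLES = 8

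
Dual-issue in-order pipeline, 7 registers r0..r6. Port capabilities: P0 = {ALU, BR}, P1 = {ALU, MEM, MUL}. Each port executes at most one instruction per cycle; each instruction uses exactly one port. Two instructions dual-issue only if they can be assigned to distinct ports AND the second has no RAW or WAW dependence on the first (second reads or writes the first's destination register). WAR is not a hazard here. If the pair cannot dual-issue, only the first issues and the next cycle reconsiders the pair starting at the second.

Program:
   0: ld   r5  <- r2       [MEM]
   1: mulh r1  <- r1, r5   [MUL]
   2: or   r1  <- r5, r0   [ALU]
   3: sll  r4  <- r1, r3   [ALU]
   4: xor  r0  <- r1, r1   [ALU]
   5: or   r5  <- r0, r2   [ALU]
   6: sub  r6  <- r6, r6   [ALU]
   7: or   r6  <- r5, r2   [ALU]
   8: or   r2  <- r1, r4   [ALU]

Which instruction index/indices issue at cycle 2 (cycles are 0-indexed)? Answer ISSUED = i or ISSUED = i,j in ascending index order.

ISSUED = 2

t=0 i0:ld ; no-port MEM/MUL
t=1 i1:mulh ; WAW r1
t=2 i2:or ; RAW r1
t=3 i3/i4:sll+xor ; dual
t=4 i5/i6:or+sub ; dual
t=5 i7/i8:or+or ; dual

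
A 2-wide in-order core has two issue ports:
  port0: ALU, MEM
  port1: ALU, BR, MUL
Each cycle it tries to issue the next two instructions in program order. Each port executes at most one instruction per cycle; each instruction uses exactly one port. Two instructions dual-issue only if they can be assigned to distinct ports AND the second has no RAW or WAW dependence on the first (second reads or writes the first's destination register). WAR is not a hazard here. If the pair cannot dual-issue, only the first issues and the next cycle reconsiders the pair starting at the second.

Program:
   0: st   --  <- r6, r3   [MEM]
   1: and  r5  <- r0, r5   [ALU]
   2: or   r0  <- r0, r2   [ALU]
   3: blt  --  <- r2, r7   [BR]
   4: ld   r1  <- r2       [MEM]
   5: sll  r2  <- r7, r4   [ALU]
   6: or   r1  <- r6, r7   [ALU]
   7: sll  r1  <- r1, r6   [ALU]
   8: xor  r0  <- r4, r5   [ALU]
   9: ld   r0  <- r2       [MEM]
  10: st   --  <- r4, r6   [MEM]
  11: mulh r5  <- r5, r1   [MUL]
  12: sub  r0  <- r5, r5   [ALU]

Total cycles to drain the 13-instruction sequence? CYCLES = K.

#0 head=0: st.MEM+and.ALU i0&i1 2-wide
#1 head=2: or.ALU+blt.BR i2&i3 2-wide
#2 head=4: ld.MEM+sll.ALU i4&i5 2-wide
#3 head=6: or.ALU i6 RAW+WAW r1
#4 head=7: sll.ALU+xor.ALU i7&i8 2-wide
#5 head=9: ld.MEM i9 no-port MEM/MEM
#6 head=10: st.MEM+mulh.MUL i10&i11 2-wide
#7 head=12: sub.ALU i12 tail

CYCLES = 8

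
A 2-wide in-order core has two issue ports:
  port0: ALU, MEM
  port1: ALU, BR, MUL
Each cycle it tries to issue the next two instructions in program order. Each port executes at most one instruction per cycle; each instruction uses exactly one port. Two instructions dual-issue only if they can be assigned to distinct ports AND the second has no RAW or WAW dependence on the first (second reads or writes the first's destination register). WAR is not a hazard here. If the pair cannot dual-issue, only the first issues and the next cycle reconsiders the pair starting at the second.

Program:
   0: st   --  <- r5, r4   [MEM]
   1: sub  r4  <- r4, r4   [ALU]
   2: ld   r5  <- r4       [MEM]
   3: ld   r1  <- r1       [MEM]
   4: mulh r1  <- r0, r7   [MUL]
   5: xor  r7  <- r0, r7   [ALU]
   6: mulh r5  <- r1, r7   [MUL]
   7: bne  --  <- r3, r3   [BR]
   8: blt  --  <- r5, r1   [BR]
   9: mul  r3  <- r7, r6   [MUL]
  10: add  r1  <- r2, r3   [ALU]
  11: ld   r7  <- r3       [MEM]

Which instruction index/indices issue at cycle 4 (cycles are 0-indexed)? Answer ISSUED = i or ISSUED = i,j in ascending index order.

c0: i0/i1 st.MEM+sub.ALU  pair
c1: i2 ld.MEM  no-port MEM/MEM
c2: i3 ld.MEM  WAW r1
c3: i4/i5 mulh.MUL+xor.ALU  pair
c4: i6 mulh.MUL  no-port MUL/BR
c5: i7 bne.BR  no-port BR/BR
c6: i8 blt.BR  no-port BR/MUL
c7: i9 mul.MUL  RAW r3
c8: i10/i11 add.ALU+ld.MEM  pair

ISSUED = 6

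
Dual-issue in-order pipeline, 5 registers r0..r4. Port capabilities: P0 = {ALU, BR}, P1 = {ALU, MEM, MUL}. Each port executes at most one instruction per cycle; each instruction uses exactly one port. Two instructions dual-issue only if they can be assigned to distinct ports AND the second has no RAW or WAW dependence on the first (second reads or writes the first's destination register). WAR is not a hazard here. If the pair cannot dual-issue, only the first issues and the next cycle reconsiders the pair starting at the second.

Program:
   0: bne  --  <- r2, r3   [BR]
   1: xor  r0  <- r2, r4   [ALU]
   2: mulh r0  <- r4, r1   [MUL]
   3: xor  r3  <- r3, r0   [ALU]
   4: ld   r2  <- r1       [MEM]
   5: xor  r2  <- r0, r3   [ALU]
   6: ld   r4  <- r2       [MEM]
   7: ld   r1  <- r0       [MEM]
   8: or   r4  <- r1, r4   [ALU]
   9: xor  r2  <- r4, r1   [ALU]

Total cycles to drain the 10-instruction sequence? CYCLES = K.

0. bne.BR/xor.ALU @i0&i1  | pair
1. mulh.MUL @i2  | RAW r0
2. xor.ALU/ld.MEM @i3&i4  | pair
3. xor.ALU @i5  | RAW r2
4. ld.MEM @i6  | no-port MEM/MEM
5. ld.MEM @i7  | RAW r1
6. or.ALU @i8  | RAW r4
7. xor.ALU @i9  | tail

CYCLES = 8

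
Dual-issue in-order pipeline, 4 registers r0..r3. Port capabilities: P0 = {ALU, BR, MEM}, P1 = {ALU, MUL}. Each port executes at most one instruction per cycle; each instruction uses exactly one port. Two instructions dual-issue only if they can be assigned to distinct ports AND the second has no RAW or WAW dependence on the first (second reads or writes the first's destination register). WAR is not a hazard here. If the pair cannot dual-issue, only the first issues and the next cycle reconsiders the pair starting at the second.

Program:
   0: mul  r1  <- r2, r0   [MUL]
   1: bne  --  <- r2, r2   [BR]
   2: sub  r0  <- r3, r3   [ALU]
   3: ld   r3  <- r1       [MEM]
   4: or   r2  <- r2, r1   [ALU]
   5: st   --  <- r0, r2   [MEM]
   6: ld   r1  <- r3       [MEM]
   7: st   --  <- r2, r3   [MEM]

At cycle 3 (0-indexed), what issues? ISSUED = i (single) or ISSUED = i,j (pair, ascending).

t=0 i0+i1:mul.MUL bne.BR ; pair
t=1 i2+i3:sub.ALU ld.MEM ; pair
t=2 i4:or.ALU ; RAW r2
t=3 i5:st.MEM ; no-port MEM/MEM
t=4 i6:ld.MEM ; no-port MEM/MEM
t=5 i7:st.MEM ; tail

ISSUED = 5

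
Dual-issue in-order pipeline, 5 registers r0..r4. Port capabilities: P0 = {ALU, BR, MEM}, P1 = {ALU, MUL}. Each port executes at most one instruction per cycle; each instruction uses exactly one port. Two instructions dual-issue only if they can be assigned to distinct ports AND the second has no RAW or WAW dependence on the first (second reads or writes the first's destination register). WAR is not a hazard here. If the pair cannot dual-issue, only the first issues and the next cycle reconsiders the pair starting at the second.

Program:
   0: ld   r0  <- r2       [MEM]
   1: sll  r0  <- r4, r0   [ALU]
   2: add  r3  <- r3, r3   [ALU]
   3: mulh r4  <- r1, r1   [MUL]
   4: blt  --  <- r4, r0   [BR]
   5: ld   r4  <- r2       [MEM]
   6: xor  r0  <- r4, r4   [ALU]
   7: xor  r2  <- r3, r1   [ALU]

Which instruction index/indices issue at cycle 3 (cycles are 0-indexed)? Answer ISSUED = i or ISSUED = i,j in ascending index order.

ISSUED = 4

[0] i0  ld.MEM  -- RAW+WAW r0
[1] i1&i2  sll.ALU+add.ALU  -- pair
[2] i3  mulh.MUL  -- RAW r4
[3] i4  blt.BR  -- no-port BR/MEM
[4] i5  ld.MEM  -- RAW r4
[5] i6&i7  xor.ALU+xor.ALU  -- pair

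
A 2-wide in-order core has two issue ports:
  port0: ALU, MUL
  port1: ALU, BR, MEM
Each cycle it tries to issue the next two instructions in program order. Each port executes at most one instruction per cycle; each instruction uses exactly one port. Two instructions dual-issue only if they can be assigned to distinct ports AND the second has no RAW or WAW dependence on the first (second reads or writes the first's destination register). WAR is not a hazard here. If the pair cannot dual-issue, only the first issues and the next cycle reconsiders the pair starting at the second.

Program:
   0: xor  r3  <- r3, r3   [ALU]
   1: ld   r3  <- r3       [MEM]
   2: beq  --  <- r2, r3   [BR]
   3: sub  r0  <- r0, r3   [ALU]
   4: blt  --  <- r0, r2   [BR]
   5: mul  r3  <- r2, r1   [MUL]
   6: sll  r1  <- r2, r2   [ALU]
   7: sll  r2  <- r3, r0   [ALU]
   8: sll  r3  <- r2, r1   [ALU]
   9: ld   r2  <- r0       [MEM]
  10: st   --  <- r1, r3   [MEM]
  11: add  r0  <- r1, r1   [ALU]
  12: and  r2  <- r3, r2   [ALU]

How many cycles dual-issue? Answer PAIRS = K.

PAIRS = 5

[0] i0  xor.ALU  -- RAW+WAW r3
[1] i1  ld.MEM  -- no-port MEM/BR
[2] i2+i3  beq.BR sub.ALU  -- pair
[3] i4+i5  blt.BR mul.MUL  -- pair
[4] i6+i7  sll.ALU sll.ALU  -- pair
[5] i8+i9  sll.ALU ld.MEM  -- pair
[6] i10+i11  st.MEM add.ALU  -- pair
[7] i12  and.ALU  -- tail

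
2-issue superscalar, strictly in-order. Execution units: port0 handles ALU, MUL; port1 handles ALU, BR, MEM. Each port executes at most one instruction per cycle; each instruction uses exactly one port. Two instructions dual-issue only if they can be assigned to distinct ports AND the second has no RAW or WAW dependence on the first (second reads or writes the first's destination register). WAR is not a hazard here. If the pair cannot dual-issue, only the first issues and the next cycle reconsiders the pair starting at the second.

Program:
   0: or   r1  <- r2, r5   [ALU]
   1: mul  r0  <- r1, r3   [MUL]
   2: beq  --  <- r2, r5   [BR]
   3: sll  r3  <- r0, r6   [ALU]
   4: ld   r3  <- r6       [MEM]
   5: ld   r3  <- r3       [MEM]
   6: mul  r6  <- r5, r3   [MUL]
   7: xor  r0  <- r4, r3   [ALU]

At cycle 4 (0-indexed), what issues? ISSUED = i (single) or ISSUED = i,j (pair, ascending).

t=0 i0:or.ALU ; RAW r1
t=1 i1/i2:mul.MUL;beq.BR ; dual
t=2 i3:sll.ALU ; WAW r3
t=3 i4:ld.MEM ; no-port MEM/MEM
t=4 i5:ld.MEM ; RAW r3
t=5 i6/i7:mul.MUL;xor.ALU ; dual

ISSUED = 5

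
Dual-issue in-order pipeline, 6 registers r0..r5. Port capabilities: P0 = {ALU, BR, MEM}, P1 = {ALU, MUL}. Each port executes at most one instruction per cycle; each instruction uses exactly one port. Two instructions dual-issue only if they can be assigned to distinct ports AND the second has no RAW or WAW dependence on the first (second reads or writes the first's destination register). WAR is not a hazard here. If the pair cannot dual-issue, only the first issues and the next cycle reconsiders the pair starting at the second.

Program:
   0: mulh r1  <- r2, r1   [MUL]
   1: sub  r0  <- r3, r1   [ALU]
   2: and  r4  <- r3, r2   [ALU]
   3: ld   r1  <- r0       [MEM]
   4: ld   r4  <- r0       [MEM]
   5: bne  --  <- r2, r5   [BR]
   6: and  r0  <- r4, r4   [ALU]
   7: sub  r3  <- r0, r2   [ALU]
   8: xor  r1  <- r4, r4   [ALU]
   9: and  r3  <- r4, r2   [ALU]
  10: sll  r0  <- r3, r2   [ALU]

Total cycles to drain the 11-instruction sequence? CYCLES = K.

CYCLES = 8

  cy0 -> i0 (mulh) RAW r1
  cy1 -> i1/i2 (sub;and) 2-wide
  cy2 -> i3 (ld) no-port MEM/MEM
  cy3 -> i4 (ld) no-port MEM/BR
  cy4 -> i5/i6 (bne;and) 2-wide
  cy5 -> i7/i8 (sub;xor) 2-wide
  cy6 -> i9 (and) RAW r3
  cy7 -> i10 (sll) tail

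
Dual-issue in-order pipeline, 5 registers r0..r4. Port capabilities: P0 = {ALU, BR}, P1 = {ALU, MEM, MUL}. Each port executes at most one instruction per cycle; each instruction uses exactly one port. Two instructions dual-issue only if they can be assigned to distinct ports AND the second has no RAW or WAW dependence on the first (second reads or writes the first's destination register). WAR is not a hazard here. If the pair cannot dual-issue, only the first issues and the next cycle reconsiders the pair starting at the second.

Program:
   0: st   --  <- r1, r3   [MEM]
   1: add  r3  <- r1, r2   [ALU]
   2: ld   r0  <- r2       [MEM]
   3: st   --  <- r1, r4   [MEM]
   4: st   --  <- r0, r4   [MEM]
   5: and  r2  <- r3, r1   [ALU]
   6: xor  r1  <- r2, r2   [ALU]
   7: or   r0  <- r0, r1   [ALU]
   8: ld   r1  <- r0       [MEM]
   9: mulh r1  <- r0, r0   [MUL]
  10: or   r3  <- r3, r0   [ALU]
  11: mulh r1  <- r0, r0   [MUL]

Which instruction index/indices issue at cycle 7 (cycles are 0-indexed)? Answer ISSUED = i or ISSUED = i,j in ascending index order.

ISSUED = 9,10

c0: i0,i1 st add  pair
c1: i2 ld  no-port MEM/MEM
c2: i3 st  no-port MEM/MEM
c3: i4,i5 st and  pair
c4: i6 xor  RAW r1
c5: i7 or  RAW r0
c6: i8 ld  no-port MEM/MUL
c7: i9,i10 mulh or  pair
c8: i11 mulh  tail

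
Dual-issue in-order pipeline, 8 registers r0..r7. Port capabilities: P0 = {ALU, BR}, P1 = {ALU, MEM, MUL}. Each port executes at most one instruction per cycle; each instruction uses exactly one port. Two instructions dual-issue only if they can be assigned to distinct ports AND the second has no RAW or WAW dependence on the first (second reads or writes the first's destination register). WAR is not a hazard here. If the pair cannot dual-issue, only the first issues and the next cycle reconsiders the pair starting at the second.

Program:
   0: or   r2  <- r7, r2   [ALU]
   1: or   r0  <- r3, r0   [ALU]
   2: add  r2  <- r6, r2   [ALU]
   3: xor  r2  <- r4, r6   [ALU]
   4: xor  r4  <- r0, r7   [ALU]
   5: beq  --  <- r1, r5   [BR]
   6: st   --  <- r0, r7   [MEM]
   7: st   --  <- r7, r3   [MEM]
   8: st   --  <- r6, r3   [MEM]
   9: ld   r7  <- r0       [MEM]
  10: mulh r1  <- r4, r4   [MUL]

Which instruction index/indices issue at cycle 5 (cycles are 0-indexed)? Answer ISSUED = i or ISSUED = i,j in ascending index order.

ISSUED = 8

0. or;or @i0/i1  | dual
1. add @i2  | WAW r2
2. xor;xor @i3/i4  | dual
3. beq;st @i5/i6  | dual
4. st @i7  | no-port MEM/MEM
5. st @i8  | no-port MEM/MEM
6. ld @i9  | no-port MEM/MUL
7. mulh @i10  | tail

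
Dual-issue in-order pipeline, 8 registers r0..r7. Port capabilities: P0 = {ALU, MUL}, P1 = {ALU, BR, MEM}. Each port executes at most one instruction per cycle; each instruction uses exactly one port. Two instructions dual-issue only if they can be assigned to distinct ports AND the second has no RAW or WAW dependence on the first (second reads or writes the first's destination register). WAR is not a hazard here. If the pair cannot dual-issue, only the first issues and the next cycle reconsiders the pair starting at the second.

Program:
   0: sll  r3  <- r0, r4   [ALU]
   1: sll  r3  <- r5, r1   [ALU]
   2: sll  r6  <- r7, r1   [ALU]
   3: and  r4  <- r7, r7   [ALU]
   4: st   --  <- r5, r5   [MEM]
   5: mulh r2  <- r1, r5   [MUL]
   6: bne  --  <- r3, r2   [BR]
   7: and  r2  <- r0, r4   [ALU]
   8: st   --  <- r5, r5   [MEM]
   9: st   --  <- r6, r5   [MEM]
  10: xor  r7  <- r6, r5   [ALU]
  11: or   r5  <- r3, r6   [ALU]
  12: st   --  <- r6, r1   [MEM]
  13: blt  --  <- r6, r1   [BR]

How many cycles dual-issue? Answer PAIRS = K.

PAIRS = 5

  cy0 -> i0 (sll.ALU) WAW r3
  cy1 -> i1+i2 (sll.ALU/sll.ALU) dual
  cy2 -> i3+i4 (and.ALU/st.MEM) dual
  cy3 -> i5 (mulh.MUL) RAW r2
  cy4 -> i6+i7 (bne.BR/and.ALU) dual
  cy5 -> i8 (st.MEM) no-port MEM/MEM
  cy6 -> i9+i10 (st.MEM/xor.ALU) dual
  cy7 -> i11+i12 (or.ALU/st.MEM) dual
  cy8 -> i13 (blt.BR) tail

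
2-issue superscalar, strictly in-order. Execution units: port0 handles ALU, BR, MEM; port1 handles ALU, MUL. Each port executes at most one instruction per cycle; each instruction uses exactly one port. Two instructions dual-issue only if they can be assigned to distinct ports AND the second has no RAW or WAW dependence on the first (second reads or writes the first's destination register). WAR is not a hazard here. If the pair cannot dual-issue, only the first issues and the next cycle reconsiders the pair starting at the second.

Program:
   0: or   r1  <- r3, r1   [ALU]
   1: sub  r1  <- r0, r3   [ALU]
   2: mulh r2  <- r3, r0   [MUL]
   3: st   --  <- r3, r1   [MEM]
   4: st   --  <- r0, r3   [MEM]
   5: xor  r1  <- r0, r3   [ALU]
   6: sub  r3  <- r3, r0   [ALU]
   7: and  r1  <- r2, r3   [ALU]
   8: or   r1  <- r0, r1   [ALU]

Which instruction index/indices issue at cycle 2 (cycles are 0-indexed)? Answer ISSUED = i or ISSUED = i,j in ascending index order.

0. or @i0  | WAW r1
1. sub mulh @i1/i2  | pair
2. st @i3  | no-port MEM/MEM
3. st xor @i4/i5  | pair
4. sub @i6  | RAW r3
5. and @i7  | RAW+WAW r1
6. or @i8  | tail

ISSUED = 3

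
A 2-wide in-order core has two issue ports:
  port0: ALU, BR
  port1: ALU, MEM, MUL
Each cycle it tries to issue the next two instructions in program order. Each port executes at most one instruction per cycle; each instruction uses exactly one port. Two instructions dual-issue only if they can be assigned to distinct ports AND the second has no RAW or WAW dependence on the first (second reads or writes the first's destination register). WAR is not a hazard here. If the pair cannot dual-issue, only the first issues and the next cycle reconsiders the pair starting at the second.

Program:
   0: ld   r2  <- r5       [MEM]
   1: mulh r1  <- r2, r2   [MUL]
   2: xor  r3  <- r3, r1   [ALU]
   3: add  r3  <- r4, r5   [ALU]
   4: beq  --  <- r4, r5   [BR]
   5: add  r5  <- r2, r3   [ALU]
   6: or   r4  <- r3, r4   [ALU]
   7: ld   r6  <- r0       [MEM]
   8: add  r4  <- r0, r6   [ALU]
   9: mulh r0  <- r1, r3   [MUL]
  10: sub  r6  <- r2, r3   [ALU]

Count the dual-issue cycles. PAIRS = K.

PAIRS = 3

#0 head=0: ld.MEM i0 no-port MEM/MUL
#1 head=1: mulh.MUL i1 RAW r1
#2 head=2: xor.ALU i2 WAW r3
#3 head=3: add.ALU/beq.BR i3/i4 2-wide
#4 head=5: add.ALU/or.ALU i5/i6 2-wide
#5 head=7: ld.MEM i7 RAW r6
#6 head=8: add.ALU/mulh.MUL i8/i9 2-wide
#7 head=10: sub.ALU i10 tail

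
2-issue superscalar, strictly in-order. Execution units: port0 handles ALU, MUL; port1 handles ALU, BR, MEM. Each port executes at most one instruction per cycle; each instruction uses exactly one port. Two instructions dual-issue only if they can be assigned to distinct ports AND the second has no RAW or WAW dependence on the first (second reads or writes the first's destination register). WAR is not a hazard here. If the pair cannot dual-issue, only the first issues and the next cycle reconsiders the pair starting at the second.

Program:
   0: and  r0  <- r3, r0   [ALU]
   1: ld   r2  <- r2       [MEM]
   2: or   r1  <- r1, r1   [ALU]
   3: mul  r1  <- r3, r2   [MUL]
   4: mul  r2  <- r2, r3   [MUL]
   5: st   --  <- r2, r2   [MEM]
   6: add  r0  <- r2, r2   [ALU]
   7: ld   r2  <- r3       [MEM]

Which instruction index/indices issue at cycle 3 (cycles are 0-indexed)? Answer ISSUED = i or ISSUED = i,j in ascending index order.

0. and ld @i0,i1  | pair
1. or @i2  | WAW r1
2. mul @i3  | no-port MUL/MUL
3. mul @i4  | RAW r2
4. st add @i5,i6  | pair
5. ld @i7  | tail

ISSUED = 4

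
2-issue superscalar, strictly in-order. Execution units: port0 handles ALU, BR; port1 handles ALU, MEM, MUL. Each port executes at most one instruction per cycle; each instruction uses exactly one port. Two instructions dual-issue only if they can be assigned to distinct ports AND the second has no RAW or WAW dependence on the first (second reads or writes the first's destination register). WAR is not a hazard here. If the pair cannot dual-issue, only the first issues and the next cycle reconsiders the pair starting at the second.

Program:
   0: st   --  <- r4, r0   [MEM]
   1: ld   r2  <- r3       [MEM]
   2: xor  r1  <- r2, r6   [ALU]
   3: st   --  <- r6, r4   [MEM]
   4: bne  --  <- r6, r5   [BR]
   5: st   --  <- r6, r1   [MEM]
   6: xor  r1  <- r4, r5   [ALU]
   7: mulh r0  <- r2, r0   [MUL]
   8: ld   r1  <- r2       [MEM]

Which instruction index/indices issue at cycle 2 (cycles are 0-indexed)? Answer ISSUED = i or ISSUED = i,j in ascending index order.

[0] i0  st  -- no-port MEM/MEM
[1] i1  ld  -- RAW r2
[2] i2,i3  xor st  -- pair
[3] i4,i5  bne st  -- pair
[4] i6,i7  xor mulh  -- pair
[5] i8  ld  -- tail

ISSUED = 2,3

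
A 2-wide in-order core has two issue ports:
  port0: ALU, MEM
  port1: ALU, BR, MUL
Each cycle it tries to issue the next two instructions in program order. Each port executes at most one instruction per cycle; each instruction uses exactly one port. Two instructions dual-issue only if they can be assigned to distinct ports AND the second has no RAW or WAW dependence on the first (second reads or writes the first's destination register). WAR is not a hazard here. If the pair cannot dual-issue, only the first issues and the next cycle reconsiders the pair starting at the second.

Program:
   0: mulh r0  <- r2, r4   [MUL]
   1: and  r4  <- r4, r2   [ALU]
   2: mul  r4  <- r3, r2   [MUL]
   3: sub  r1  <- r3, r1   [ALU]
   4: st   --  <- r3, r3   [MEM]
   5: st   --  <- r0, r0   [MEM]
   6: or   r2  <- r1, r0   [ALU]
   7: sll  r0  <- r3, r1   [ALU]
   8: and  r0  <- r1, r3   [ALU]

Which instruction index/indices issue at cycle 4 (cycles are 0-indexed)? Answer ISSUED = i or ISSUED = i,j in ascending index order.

#0 head=0: mulh and i0/i1 dual
#1 head=2: mul sub i2/i3 dual
#2 head=4: st i4 no-port MEM/MEM
#3 head=5: st or i5/i6 dual
#4 head=7: sll i7 WAW r0
#5 head=8: and i8 tail

ISSUED = 7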